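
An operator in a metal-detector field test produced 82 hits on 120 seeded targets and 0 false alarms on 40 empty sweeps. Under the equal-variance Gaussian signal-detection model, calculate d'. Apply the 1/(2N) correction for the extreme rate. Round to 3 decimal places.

The false-alarm rate is 0/40 = 0, so apply the 1/(2N) correction: FA → 1/(2·40) = 0.01250.
z(H) = z(0.68333) = 0.4770
z(FA) = z(0.01250) = -2.2414
d' = 0.4770 − (-2.2414) = 2.7184

d' = 2.718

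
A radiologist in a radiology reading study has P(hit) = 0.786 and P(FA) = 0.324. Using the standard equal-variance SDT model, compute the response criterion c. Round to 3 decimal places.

c = -0.168

Φ⁻¹(H) = Φ⁻¹(0.786) = 0.7926
Φ⁻¹(FA) = Φ⁻¹(0.324) = -0.4565
c = −½·[z(H) + z(FA)] = −0.5 × (0.7926 + (-0.4565)) = -0.16805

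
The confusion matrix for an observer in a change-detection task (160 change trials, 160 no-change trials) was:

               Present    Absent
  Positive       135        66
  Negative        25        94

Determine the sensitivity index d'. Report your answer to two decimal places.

H = 135/160 = 0.8438
FA = 66/160 = 0.4125
z(H) = 1.0102
z(FA) = -0.2211
d' = z(H) − z(FA) = 1.0102 − (-0.2211) = 1.2313

d' = 1.23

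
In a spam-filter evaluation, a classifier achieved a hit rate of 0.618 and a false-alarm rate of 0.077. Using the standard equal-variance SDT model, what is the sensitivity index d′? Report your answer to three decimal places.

z(0.618) = 0.3002, z(0.077) = -1.4255
d' = z(H) − z(FA) = 0.3002 − (-1.4255) = 1.7257

d′ = 1.726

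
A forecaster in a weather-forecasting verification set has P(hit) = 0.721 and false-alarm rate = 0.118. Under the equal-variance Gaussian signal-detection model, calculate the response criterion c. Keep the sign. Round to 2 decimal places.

Φ⁻¹(H) = 0.586
Φ⁻¹(FA) = -1.185
c = −½·[z(H) + z(FA)] = −0.5 × (0.586 + (-1.185)) = 0.2995

c = 0.30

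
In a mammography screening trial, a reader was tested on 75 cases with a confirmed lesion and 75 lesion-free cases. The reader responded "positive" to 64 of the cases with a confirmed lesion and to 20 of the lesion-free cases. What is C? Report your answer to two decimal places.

C = -0.21

H = 64/75 = 0.8533
FA = 20/75 = 0.2667
Φ⁻¹(H) = 1.0507
Φ⁻¹(FA) = -0.6228
c = −½·[z(H) + z(FA)] = −0.5 × (1.0507 + (-0.6228)) = -0.21395
c < 0: the reader has a liberal response bias.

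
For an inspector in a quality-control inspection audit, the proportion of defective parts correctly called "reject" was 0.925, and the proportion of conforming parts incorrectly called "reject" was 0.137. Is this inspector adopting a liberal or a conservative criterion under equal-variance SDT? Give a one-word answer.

z(H) = 1.440, z(FA) = -1.094
c = −½·(z(H) + z(FA)) = -0.173
c < 0 → liberal criterion (biased toward responding “yes”).

liberal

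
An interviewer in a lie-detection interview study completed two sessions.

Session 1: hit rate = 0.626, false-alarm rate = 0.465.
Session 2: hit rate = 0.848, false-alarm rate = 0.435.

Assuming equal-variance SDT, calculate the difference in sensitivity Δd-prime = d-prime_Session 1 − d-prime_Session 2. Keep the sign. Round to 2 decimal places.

Session 1: z(0.626) = 0.321, z(0.465) = -0.088, d' = 0.409
Session 2: z(0.848) = 1.028, z(0.435) = -0.164, d' = 1.192
Δd' = d'_Session 1 − d'_Session 2 = 0.409 − 1.192 = -0.783
Session 2 has the higher sensitivity.

Δd-prime = -0.78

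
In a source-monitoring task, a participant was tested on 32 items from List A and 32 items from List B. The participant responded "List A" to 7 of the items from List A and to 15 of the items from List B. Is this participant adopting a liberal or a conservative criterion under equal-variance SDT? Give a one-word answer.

conservative

z(H) = -0.776, z(FA) = -0.078
c = −½·(z(H) + z(FA)) = 0.427
c > 0 → conservative criterion (biased toward responding “no”).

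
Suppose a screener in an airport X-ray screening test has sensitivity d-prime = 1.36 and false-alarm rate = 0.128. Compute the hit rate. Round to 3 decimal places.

z(false-alarm rate) = z(0.128) = -1.1359
z(H) = z(FA) + d' = -1.1359 + 1.36 = 0.2241
hit rate = Φ(0.2241) = 0.5887

hit rate = 0.589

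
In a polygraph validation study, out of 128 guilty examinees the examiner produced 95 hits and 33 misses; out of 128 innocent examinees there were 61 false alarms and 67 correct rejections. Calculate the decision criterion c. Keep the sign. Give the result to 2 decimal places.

c = -0.30

H = 95/128 = 0.7422
FA = 61/128 = 0.4766
z(H) = z(0.7422) = 0.6501
z(FA) = z(0.4766) = -0.0587
c = −½·[z(H) + z(FA)] = −0.5 × (0.6501 + (-0.0587)) = -0.2957
c < 0: the examiner has a liberal response bias.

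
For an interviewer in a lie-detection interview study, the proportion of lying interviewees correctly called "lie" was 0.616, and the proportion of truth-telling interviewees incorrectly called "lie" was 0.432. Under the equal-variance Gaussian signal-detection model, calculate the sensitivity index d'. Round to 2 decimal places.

d' = 0.47

z(H) = z(0.616) = 0.295
z(FA) = z(0.432) = -0.171
d' = z(H) − z(FA) = 0.295 − (-0.171) = 0.466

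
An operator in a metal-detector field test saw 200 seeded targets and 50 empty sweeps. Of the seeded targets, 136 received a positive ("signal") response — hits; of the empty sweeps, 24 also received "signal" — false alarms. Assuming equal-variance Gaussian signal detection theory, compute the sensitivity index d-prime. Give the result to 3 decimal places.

H = 136/200 = 0.6800
FA = 24/50 = 0.4800
Φ⁻¹(H) = 0.4677
Φ⁻¹(FA) = -0.0502
d' = z(H) − z(FA) = 0.4677 − (-0.0502) = 0.5179

d-prime = 0.518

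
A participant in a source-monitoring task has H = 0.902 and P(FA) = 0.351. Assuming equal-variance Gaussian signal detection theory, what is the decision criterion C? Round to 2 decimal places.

z(H) = z(0.902) = 1.293
z(FA) = z(0.351) = -0.383
c = −½·[z(H) + z(FA)] = −0.5 × (1.293 + (-0.383)) = -0.455

C = -0.46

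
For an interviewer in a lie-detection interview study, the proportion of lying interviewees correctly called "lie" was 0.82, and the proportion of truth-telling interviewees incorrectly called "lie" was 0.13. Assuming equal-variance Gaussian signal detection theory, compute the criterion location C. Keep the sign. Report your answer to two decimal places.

z(H) = 0.915
z(FA) = -1.126
c = −½·[z(H) + z(FA)] = −0.5 × (0.915 + (-1.126)) = 0.1055

C = 0.11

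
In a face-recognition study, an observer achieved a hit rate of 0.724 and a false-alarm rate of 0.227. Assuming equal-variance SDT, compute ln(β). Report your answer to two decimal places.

z(H) = 0.595
z(FA) = -0.749
ln β = −½·[z(H)² − z(FA)²] = −0.5 × (0.354 − 0.561) = 0.1035

ln β = 0.10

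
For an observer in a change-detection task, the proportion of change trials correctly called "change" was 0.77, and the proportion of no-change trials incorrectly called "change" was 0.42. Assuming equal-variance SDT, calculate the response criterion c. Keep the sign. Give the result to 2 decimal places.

Φ⁻¹(0.77) = 0.7388, Φ⁻¹(0.42) = -0.2019
c = −½·[z(H) + z(FA)] = −0.5 × (0.7388 + (-0.2019)) = -0.26845

c = -0.27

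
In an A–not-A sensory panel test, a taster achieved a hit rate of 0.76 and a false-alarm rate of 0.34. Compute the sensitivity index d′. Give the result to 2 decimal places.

Φ⁻¹(H) = Φ⁻¹(0.76) = 0.706
Φ⁻¹(FA) = Φ⁻¹(0.34) = -0.412
d' = z(H) − z(FA) = 0.706 − (-0.412) = 1.118

d′ = 1.12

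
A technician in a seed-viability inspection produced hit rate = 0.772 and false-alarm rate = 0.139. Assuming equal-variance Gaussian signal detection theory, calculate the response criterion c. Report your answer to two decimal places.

c = 0.17

z(H) = 0.745
z(FA) = -1.085
c = −½·[z(H) + z(FA)] = −0.5 × (0.745 + (-1.085)) = 0.170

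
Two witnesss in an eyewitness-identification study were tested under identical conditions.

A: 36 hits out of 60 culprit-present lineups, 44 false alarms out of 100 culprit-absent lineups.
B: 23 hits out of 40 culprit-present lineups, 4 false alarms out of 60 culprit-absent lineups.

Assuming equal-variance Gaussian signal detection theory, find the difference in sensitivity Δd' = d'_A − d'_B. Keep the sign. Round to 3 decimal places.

Δd' = -1.286

A: z(0.6000) = 0.2533, z(0.4400) = -0.1510, d' = 0.4043
B: z(0.5750) = 0.1891, z(0.0667) = -1.5008, d' = 1.6899
Δd' = d'_A − d'_B = 0.4043 − 1.6899 = -1.2856
B has the higher sensitivity.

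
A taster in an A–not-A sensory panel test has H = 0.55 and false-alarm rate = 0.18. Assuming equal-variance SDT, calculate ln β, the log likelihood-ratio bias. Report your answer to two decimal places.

Φ⁻¹(H) = Φ⁻¹(0.55) = 0.126
Φ⁻¹(FA) = Φ⁻¹(0.18) = -0.915
ln β = −½·[z(H)² − z(FA)²] = −0.5 × (0.016 − 0.837) = 0.4105

ln β = 0.41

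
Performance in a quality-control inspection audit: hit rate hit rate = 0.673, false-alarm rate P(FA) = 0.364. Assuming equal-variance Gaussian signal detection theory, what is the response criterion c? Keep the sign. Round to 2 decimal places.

c = -0.05

z(H) = 0.448
z(FA) = -0.348
c = −½·[z(H) + z(FA)] = −0.5 × (0.448 + (-0.348)) = -0.050
c < 0: the inspector has a liberal response bias.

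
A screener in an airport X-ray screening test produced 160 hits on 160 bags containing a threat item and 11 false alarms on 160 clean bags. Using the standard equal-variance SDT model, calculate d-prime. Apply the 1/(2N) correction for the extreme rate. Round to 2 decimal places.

d-prime = 4.22

The hit rate is 160/160 = 1, so apply the 1/(2N) correction: H → 1 − 1/(2·160) = 0.99687.
z(H) = z(0.99687) = 2.734
z(FA) = z(0.06875) = -1.485
d' = 2.734 − (-1.485) = 4.219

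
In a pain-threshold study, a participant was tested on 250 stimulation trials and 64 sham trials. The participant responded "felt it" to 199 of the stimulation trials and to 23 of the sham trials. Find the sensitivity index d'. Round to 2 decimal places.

H = 199/250 = 0.7960
FA = 23/64 = 0.3594
z(0.7960) = 0.8274, z(0.3594) = -0.3601
d' = z(H) − z(FA) = 0.8274 − (-0.3601) = 1.1875

d' = 1.19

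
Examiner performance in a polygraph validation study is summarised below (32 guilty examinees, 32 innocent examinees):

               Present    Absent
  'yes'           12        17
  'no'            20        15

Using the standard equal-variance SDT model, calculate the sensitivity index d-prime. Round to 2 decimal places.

d-prime = -0.40

H = 12/32 = 0.3750
FA = 17/32 = 0.5312
Φ⁻¹(0.3750) = -0.319, Φ⁻¹(0.5312) = 0.078
d' = z(H) − z(FA) = -0.319 − 0.078 = -0.397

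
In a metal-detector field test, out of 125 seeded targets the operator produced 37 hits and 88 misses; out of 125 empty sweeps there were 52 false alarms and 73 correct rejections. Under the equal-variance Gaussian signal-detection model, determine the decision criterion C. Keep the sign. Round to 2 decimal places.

C = 0.37

H = 37/125 = 0.2960
FA = 52/125 = 0.4160
z(H) = -0.536
z(FA) = -0.212
c = −½·[z(H) + z(FA)] = −0.5 × (-0.536 + (-0.212)) = 0.374
c > 0: the operator has a conservative response bias.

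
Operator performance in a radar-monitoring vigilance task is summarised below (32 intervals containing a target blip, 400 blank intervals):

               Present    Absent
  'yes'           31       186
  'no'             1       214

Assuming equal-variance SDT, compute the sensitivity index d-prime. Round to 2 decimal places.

d-prime = 1.95

H = 31/32 = 0.9688
FA = 186/400 = 0.4650
Φ⁻¹(H) = Φ⁻¹(0.9688) = 1.863
Φ⁻¹(FA) = Φ⁻¹(0.4650) = -0.088
d' = z(H) − z(FA) = 1.863 − (-0.088) = 1.951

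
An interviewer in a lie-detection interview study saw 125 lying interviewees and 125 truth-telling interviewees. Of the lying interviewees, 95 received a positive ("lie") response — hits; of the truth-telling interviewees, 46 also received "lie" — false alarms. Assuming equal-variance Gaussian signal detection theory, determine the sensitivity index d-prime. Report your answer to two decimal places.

d-prime = 1.04

H = 95/125 = 0.7600
FA = 46/125 = 0.3680
z(0.7600) = 0.706, z(0.3680) = -0.337
d' = z(H) − z(FA) = 0.706 − (-0.337) = 1.043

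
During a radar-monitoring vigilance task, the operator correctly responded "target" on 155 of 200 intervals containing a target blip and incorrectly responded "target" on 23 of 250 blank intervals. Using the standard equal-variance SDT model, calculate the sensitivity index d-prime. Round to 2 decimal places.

H = 155/200 = 0.7750
FA = 23/250 = 0.0920
Φ⁻¹(0.7750) = 0.755, Φ⁻¹(0.0920) = -1.329
d' = z(H) − z(FA) = 0.755 − (-1.329) = 2.084

d-prime = 2.08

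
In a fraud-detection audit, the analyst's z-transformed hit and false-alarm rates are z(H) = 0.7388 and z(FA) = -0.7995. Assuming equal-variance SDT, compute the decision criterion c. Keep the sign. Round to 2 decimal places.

c = −½·[z(H) + z(FA)] = −½·(0.7388 + (-0.7995)) = 0.03035
c > 0: the analyst has a conservative response bias.

c = 0.03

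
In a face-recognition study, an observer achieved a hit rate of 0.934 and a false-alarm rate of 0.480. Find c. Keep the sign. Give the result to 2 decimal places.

z(H) = z(0.934) = 1.5063
z(FA) = z(0.480) = -0.0502
c = −½·[z(H) + z(FA)] = −0.5 × (1.5063 + (-0.0502)) = -0.72805

c = -0.73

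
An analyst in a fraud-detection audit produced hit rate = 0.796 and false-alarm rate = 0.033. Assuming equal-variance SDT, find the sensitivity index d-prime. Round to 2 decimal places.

d-prime = 2.67

Φ⁻¹(H) = Φ⁻¹(0.796) = 0.827
Φ⁻¹(FA) = Φ⁻¹(0.033) = -1.838
d' = z(H) − z(FA) = 0.827 − (-1.838) = 2.665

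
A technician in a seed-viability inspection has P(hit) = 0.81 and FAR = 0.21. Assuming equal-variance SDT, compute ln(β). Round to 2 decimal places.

z(0.81) = 0.878, z(0.21) = -0.806
ln β = −½·[z(H)² − z(FA)²] = −0.5 × (0.771 − 0.650) = -0.0605

ln β = -0.06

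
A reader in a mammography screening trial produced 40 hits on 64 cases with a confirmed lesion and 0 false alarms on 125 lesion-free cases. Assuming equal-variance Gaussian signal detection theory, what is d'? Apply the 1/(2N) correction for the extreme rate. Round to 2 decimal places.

The false-alarm rate is 0/125 = 0, so apply the 1/(2N) correction: FA → 1/(2·125) = 0.00400.
z(H) = z(0.62500) = 0.319
z(FA) = z(0.00400) = -2.652
d' = 0.319 − (-2.652) = 2.971

d' = 2.97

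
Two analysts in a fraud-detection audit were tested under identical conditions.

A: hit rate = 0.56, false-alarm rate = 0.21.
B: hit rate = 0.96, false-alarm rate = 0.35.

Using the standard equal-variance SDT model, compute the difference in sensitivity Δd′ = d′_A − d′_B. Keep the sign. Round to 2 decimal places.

A: z(0.56) = 0.151, z(0.21) = -0.806, d' = 0.957
B: z(0.96) = 1.751, z(0.35) = -0.385, d' = 2.136
Δd' = d'_A − d'_B = 0.957 − 2.136 = -1.179
B has the higher sensitivity.

Δd′ = -1.18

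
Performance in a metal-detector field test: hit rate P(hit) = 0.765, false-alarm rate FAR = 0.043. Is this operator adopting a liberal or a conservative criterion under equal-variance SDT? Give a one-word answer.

conservative

z(H) = 0.722, z(FA) = -1.717
c = −½·(z(H) + z(FA)) = 0.4975
c > 0 → conservative criterion (biased toward responding “no”).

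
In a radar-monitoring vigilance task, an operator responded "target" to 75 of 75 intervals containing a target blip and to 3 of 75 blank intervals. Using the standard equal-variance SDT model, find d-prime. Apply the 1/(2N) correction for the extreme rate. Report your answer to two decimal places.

d-prime = 4.23

The hit rate is 75/75 = 1, so apply the 1/(2N) correction: H → 1 − 1/(2·75) = 0.99333.
z(H) = z(0.99333) = 2.475
z(FA) = z(0.04000) = -1.751
d' = 2.475 − (-1.751) = 4.226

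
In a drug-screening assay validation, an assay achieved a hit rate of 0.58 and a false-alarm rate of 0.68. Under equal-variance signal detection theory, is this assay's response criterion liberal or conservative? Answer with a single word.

z(H) = 0.202, z(FA) = 0.468
c = −½·(z(H) + z(FA)) = -0.335
c < 0 → liberal criterion (biased toward responding “yes”).

liberal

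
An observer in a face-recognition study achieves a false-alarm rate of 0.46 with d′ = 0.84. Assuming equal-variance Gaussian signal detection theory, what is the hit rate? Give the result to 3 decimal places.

hit rate = 0.770

z(false-alarm rate) = z(0.46) = -0.1004
z(H) = z(FA) + d' = -0.1004 + 0.84 = 0.7396
hit rate = Φ(0.7396) = 0.7702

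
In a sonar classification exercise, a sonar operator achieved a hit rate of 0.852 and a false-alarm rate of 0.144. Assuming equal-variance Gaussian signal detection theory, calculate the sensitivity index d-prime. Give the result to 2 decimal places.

d-prime = 2.11

z(H) = 1.0450
z(FA) = -1.0625
d' = z(H) − z(FA) = 1.0450 − (-1.0625) = 2.1075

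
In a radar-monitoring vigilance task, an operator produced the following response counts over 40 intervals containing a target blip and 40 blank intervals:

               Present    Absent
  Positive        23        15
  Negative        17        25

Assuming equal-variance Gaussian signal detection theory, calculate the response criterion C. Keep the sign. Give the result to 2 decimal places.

H = 23/40 = 0.5750
FA = 15/40 = 0.3750
z(0.5750) = 0.1891, z(0.3750) = -0.3186
c = −½·[z(H) + z(FA)] = −0.5 × (0.1891 + (-0.3186)) = 0.06475

C = 0.06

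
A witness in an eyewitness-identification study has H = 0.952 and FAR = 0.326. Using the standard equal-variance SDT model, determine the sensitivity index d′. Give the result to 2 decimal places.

Φ⁻¹(H) = 1.665
Φ⁻¹(FA) = -0.451
d' = z(H) − z(FA) = 1.665 − (-0.451) = 2.116

d′ = 2.12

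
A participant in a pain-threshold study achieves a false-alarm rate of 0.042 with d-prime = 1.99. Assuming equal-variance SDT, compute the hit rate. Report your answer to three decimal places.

z(false-alarm rate) = z(0.042) = -1.7279
z(H) = z(FA) + d' = -1.7279 + 1.99 = 0.2621
hit rate = Φ(0.2621) = 0.6034

hit rate = 0.603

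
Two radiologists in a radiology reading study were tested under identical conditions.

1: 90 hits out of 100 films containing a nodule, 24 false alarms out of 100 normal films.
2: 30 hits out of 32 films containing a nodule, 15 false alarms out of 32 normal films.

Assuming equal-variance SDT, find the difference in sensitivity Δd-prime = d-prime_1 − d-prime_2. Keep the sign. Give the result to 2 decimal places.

1: z(0.9000) = 1.282, z(0.2400) = -0.706, d' = 1.988
2: z(0.9375) = 1.534, z(0.4688) = -0.078, d' = 1.612
Δd' = d'_1 − d'_2 = 1.988 − 1.612 = 0.376
1 has the higher sensitivity.

Δd-prime = 0.38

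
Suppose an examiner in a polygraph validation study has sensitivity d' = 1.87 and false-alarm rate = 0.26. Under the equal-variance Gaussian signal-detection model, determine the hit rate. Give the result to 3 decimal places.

z(false-alarm rate) = z(0.26) = -0.6433
z(H) = z(FA) + d' = -0.6433 + 1.87 = 1.2267
hit rate = Φ(1.2267) = 0.8900

hit rate = 0.890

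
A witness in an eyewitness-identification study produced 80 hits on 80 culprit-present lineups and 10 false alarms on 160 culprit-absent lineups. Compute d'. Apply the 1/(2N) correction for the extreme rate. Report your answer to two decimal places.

The hit rate is 80/80 = 1, so apply the 1/(2N) correction: H → 1 − 1/(2·80) = 0.99375.
z(H) = z(0.99375) = 2.498
z(FA) = z(0.06250) = -1.534
d' = 2.498 − (-1.534) = 4.032

d' = 4.03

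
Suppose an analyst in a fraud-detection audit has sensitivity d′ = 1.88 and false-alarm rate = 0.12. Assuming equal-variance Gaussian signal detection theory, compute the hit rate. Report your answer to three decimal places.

z(false-alarm rate) = z(0.12) = -1.1750
z(H) = z(FA) + d' = -1.1750 + 1.88 = 0.7050
hit rate = Φ(0.7050) = 0.7596

hit rate = 0.760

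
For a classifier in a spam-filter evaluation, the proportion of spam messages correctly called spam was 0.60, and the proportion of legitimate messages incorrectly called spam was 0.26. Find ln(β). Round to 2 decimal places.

Φ⁻¹(H) = Φ⁻¹(0.60) = 0.253
Φ⁻¹(FA) = Φ⁻¹(0.26) = -0.643
ln β = −½·[z(H)² − z(FA)²] = −0.5 × (0.064 − 0.413) = 0.1745

ln β = 0.17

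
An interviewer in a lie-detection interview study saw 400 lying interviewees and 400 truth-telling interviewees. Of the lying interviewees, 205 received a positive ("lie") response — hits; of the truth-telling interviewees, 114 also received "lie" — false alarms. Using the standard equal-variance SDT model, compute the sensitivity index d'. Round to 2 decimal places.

d' = 0.60

H = 205/400 = 0.5125
FA = 114/400 = 0.2850
Φ⁻¹(H) = 0.031
Φ⁻¹(FA) = -0.568
d' = z(H) − z(FA) = 0.031 − (-0.568) = 0.599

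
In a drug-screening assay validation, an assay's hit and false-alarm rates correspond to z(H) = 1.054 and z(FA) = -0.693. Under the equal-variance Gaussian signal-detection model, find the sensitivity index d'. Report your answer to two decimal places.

d' = z(H) − z(FA) = 1.054 − (-0.693) = 1.747

d' = 1.75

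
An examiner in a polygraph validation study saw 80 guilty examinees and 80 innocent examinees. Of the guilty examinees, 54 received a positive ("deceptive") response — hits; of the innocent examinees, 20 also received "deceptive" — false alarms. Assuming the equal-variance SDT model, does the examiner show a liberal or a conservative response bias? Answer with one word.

z(H) = 0.454, z(FA) = -0.674
c = −½·(z(H) + z(FA)) = 0.110
c > 0 → conservative criterion (biased toward responding “no”).

conservative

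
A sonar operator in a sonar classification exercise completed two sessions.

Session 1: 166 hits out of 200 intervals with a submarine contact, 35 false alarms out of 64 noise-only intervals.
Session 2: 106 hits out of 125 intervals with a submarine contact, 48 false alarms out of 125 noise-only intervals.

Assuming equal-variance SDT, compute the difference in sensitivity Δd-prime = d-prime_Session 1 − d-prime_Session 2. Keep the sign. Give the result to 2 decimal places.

Δd-prime = -0.49

Session 1: z(0.8300) = 0.954, z(0.5469) = 0.118, d' = 0.836
Session 2: z(0.8480) = 1.028, z(0.3840) = -0.295, d' = 1.323
Δd' = d'_Session 1 − d'_Session 2 = 0.836 − 1.323 = -0.487
Session 2 has the higher sensitivity.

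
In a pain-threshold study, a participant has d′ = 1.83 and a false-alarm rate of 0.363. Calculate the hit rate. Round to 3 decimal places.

hit rate = 0.931

z(false-alarm rate) = z(0.363) = -0.3505
z(H) = z(FA) + d' = -0.3505 + 1.83 = 1.4795
hit rate = Φ(1.4795) = 0.9305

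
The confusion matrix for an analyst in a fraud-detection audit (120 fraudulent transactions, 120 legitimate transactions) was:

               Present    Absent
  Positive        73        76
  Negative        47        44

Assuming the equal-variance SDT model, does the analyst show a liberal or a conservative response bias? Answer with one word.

liberal

z(H) = 0.275, z(FA) = 0.341
c = −½·(z(H) + z(FA)) = -0.308
c < 0 → liberal criterion (biased toward responding “yes”).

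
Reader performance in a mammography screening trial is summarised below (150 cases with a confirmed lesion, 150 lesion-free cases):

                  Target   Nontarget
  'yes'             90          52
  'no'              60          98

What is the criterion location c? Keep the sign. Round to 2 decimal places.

c = 0.07

H = 90/150 = 0.6000
FA = 52/150 = 0.3467
z(H) = 0.253
z(FA) = -0.394
c = −½·[z(H) + z(FA)] = −0.5 × (0.253 + (-0.394)) = 0.0705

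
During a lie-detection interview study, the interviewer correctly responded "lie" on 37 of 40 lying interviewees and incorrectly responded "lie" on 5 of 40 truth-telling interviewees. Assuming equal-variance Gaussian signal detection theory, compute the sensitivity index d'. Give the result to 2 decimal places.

H = 37/40 = 0.9250
FA = 5/40 = 0.1250
z(H) = z(0.9250) = 1.440
z(FA) = z(0.1250) = -1.150
d' = z(H) − z(FA) = 1.440 − (-1.150) = 2.590

d' = 2.59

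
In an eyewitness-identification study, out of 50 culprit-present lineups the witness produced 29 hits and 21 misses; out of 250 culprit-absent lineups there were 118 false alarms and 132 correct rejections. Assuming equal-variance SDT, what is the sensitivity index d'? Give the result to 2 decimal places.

d' = 0.27

H = 29/50 = 0.5800
FA = 118/250 = 0.4720
Φ⁻¹(H) = 0.2019
Φ⁻¹(FA) = -0.0702
d' = z(H) − z(FA) = 0.2019 − (-0.0702) = 0.2721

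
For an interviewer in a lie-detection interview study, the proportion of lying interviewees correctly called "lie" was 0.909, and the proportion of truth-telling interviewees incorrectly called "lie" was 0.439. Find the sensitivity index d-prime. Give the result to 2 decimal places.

d-prime = 1.49

z(0.909) = 1.335, z(0.439) = -0.154
d' = z(H) − z(FA) = 1.335 − (-0.154) = 1.489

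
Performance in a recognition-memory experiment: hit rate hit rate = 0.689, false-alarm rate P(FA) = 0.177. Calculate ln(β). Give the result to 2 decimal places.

ln β = 0.31

z(0.689) = 0.493, z(0.177) = -0.927
ln β = −½·[z(H)² − z(FA)²] = −0.5 × (0.243 − 0.859) = 0.308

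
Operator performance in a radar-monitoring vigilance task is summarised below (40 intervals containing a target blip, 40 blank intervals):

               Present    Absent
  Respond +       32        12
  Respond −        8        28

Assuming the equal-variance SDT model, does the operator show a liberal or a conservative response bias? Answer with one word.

z(H) = 0.842, z(FA) = -0.524
c = −½·(z(H) + z(FA)) = -0.159
c < 0 → liberal criterion (biased toward responding “yes”).

liberal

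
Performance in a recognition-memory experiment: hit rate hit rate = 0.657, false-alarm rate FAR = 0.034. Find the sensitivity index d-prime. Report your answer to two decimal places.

d-prime = 2.23

z(0.657) = 0.4043, z(0.034) = -1.8250
d' = z(H) − z(FA) = 0.4043 − (-1.8250) = 2.2293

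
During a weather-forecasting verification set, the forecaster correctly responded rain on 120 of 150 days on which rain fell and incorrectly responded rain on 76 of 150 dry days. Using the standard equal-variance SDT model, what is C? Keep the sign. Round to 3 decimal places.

C = -0.429

H = 120/150 = 0.8000
FA = 76/150 = 0.5067
Φ⁻¹(0.8000) = 0.8416, Φ⁻¹(0.5067) = 0.0168
c = −½·[z(H) + z(FA)] = −0.5 × (0.8416 + 0.0168) = -0.4292
c < 0: the forecaster has a liberal response bias.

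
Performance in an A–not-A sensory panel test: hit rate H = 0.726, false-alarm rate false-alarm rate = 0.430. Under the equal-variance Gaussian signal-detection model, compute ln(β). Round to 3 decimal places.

Φ⁻¹(H) = Φ⁻¹(0.726) = 0.6008
Φ⁻¹(FA) = Φ⁻¹(0.430) = -0.1764
ln β = −½·[z(H)² − z(FA)²] = −0.5 × (0.3610 − 0.0311) = -0.16495

ln β = -0.165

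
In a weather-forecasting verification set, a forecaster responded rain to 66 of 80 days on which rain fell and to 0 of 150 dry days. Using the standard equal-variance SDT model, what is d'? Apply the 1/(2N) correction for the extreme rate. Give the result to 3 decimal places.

d' = 3.648

The false-alarm rate is 0/150 = 0, so apply the 1/(2N) correction: FA → 1/(2·150) = 0.00333.
z(H) = z(0.82500) = 0.9346
z(FA) = z(0.00333) = -2.7134
d' = 0.9346 − (-2.7134) = 3.6480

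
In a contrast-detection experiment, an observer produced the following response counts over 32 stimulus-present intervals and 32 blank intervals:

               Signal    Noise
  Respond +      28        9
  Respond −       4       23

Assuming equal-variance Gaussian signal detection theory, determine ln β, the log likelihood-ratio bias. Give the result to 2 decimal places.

ln β = -0.49

H = 28/32 = 0.8750
FA = 9/32 = 0.2812
Φ⁻¹(H) = Φ⁻¹(0.8750) = 1.150
Φ⁻¹(FA) = Φ⁻¹(0.2812) = -0.579
ln β = −½·[z(H)² − z(FA)²] = −0.5 × (1.323 − 0.335) = -0.494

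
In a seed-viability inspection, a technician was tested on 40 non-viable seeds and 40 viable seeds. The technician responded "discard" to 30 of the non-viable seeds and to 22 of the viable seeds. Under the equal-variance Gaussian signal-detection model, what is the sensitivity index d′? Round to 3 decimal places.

d′ = 0.549

H = 30/40 = 0.7500
FA = 22/40 = 0.5500
z(0.7500) = 0.6745, z(0.5500) = 0.1257
d' = z(H) − z(FA) = 0.6745 − 0.1257 = 0.5488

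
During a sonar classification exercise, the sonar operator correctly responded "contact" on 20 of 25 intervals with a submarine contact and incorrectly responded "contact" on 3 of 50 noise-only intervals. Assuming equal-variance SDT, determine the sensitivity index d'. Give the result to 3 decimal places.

H = 20/25 = 0.8000
FA = 3/50 = 0.0600
z(H) = 0.8416
z(FA) = -1.5548
d' = z(H) − z(FA) = 0.8416 − (-1.5548) = 2.3964

d' = 2.396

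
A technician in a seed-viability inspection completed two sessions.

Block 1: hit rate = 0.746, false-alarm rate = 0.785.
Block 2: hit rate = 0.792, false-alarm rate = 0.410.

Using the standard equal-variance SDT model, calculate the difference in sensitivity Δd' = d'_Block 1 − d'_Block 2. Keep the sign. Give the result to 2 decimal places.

Block 1: z(0.746) = 0.662, z(0.785) = 0.789, d' = -0.127
Block 2: z(0.792) = 0.813, z(0.410) = -0.228, d' = 1.041
Δd' = d'_Block 1 − d'_Block 2 = -0.127 − 1.041 = -1.168
Block 2 has the higher sensitivity.

Δd' = -1.17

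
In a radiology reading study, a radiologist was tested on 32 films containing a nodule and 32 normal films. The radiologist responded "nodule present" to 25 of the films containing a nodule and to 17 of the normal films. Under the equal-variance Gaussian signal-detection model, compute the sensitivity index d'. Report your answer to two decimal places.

H = 25/32 = 0.7812
FA = 17/32 = 0.5312
z(H) = 0.776
z(FA) = 0.078
d' = z(H) − z(FA) = 0.776 − 0.078 = 0.698

d' = 0.70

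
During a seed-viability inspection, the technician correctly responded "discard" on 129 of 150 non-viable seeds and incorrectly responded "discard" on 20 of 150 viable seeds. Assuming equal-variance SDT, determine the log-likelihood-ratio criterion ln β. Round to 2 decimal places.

ln β = 0.03

H = 129/150 = 0.8600
FA = 20/150 = 0.1333
z(H) = z(0.8600) = 1.080
z(FA) = z(0.1333) = -1.111
ln β = −½·[z(H)² − z(FA)²] = −0.5 × (1.166 − 1.234) = 0.034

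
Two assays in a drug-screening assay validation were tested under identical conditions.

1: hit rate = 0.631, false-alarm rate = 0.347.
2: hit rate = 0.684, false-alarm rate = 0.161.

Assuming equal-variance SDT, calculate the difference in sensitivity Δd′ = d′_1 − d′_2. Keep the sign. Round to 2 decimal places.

1: z(0.631) = 0.335, z(0.347) = -0.393, d' = 0.728
2: z(0.684) = 0.479, z(0.161) = -0.990, d' = 1.469
Δd' = d'_1 − d'_2 = 0.728 − 1.469 = -0.741
2 has the higher sensitivity.

Δd′ = -0.74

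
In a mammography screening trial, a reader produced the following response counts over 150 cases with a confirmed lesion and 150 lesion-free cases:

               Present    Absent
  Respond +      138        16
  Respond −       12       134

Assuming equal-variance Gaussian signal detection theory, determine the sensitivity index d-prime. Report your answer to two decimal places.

d-prime = 2.65

H = 138/150 = 0.9200
FA = 16/150 = 0.1067
z(H) = z(0.9200) = 1.405
z(FA) = z(0.1067) = -1.244
d' = z(H) − z(FA) = 1.405 − (-1.244) = 2.649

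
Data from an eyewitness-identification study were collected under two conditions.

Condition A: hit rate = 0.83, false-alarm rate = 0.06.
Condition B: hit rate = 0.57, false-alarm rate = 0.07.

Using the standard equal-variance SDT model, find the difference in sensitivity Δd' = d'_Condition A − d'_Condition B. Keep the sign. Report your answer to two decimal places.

Δd' = 0.86

Condition A: z(0.83) = 0.954, z(0.06) = -1.555, d' = 2.509
Condition B: z(0.57) = 0.176, z(0.07) = -1.476, d' = 1.652
Δd' = d'_Condition A − d'_Condition B = 2.509 − 1.652 = 0.857
Condition A has the higher sensitivity.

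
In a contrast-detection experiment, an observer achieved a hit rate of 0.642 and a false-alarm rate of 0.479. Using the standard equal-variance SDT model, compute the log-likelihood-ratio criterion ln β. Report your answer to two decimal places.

ln β = -0.06

Φ⁻¹(0.642) = 0.364, Φ⁻¹(0.479) = -0.053
ln β = −½·[z(H)² − z(FA)²] = −0.5 × (0.132 − 0.003) = -0.0645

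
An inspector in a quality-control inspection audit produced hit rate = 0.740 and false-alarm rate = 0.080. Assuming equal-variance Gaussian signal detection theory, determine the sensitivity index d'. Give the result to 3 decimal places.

d' = 2.048

z(H) = z(0.740) = 0.6433
z(FA) = z(0.080) = -1.4051
d' = z(H) − z(FA) = 0.6433 − (-1.4051) = 2.0484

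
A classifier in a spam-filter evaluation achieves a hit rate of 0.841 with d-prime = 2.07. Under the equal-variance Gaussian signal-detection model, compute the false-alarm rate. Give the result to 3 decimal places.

z(hit rate) = z(0.841) = 0.9986
z(FA) = z(H) − d' = 0.9986 − 2.07 = -1.0714
false-alarm rate = Φ(-1.0714) = 0.1420

false-alarm rate = 0.142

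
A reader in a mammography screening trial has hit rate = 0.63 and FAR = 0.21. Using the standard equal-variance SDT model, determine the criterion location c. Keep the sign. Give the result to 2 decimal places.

c = 0.24

Φ⁻¹(H) = 0.3319
Φ⁻¹(FA) = -0.8064
c = −½·[z(H) + z(FA)] = −0.5 × (0.3319 + (-0.8064)) = 0.23725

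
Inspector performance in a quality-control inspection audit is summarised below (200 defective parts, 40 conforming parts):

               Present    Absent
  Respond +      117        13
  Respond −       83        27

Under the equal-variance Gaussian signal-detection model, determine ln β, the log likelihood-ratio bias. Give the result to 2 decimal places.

H = 117/200 = 0.5850
FA = 13/40 = 0.3250
z(H) = z(0.5850) = 0.215
z(FA) = z(0.3250) = -0.454
ln β = −½·[z(H)² − z(FA)²] = −0.5 × (0.046 − 0.206) = 0.080

ln β = 0.08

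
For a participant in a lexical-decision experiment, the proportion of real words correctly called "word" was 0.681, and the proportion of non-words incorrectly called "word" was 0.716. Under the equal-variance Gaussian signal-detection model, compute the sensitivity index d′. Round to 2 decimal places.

d′ = -0.10

z(H) = 0.470
z(FA) = 0.571
d' = z(H) − z(FA) = 0.470 − 0.571 = -0.101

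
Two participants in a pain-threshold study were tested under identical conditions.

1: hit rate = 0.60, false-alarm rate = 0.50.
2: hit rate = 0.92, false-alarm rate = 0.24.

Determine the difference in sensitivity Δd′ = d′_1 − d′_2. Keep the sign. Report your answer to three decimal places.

1: z(0.60) = 0.2533, z(0.50) = 0.0000, d' = 0.2533
2: z(0.92) = 1.4051, z(0.24) = -0.7063, d' = 2.1114
Δd' = d'_1 − d'_2 = 0.2533 − 2.1114 = -1.8581
2 has the higher sensitivity.

Δd′ = -1.858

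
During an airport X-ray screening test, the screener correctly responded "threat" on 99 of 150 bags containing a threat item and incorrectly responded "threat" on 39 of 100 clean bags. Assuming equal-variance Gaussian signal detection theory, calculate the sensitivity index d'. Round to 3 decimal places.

H = 99/150 = 0.6600
FA = 39/100 = 0.3900
Φ⁻¹(H) = Φ⁻¹(0.6600) = 0.4125
Φ⁻¹(FA) = Φ⁻¹(0.3900) = -0.2793
d' = z(H) − z(FA) = 0.4125 − (-0.2793) = 0.6918

d' = 0.692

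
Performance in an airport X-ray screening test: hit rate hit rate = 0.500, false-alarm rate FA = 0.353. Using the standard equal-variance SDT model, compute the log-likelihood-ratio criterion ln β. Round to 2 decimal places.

ln β = 0.07

z(0.500) = 0.000, z(0.353) = -0.377
ln β = −½·[z(H)² − z(FA)²] = −0.5 × (0.000 − 0.142) = 0.071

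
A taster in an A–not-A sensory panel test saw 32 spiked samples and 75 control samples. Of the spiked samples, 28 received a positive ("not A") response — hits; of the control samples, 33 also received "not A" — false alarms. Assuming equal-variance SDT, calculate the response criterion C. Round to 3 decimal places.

H = 28/32 = 0.8750
FA = 33/75 = 0.4400
z(H) = z(0.8750) = 1.1503
z(FA) = z(0.4400) = -0.1510
c = −½·[z(H) + z(FA)] = −0.5 × (1.1503 + (-0.1510)) = -0.49965

C = -0.500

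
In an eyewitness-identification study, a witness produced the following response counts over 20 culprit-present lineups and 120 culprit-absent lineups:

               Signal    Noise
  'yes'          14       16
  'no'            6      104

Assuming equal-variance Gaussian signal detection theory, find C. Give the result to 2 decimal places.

H = 14/20 = 0.7000
FA = 16/120 = 0.1333
Φ⁻¹(H) = Φ⁻¹(0.7000) = 0.524
Φ⁻¹(FA) = Φ⁻¹(0.1333) = -1.111
c = −½·[z(H) + z(FA)] = −0.5 × (0.524 + (-1.111)) = 0.2935

C = 0.29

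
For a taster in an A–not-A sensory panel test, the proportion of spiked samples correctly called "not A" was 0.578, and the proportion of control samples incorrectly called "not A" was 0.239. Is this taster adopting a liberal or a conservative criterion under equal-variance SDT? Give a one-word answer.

z(H) = 0.197, z(FA) = -0.710
c = −½·(z(H) + z(FA)) = 0.2565
c > 0 → conservative criterion (biased toward responding “no”).

conservative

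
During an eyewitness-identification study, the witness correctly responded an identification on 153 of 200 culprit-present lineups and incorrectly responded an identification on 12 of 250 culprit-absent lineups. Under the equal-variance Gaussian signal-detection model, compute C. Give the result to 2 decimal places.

C = 0.47

H = 153/200 = 0.7650
FA = 12/250 = 0.0480
Φ⁻¹(H) = 0.722
Φ⁻¹(FA) = -1.665
c = −½·[z(H) + z(FA)] = −0.5 × (0.722 + (-1.665)) = 0.4715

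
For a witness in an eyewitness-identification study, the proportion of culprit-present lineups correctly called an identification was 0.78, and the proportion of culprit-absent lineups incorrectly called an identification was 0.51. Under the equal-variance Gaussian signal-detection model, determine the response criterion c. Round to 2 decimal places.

c = -0.40

Φ⁻¹(H) = Φ⁻¹(0.78) = 0.772
Φ⁻¹(FA) = Φ⁻¹(0.51) = 0.025
c = −½·[z(H) + z(FA)] = −0.5 × (0.772 + 0.025) = -0.3985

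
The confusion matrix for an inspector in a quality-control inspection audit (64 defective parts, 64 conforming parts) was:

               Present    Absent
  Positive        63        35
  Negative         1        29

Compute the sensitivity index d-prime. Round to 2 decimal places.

d-prime = 2.04

H = 63/64 = 0.9844
FA = 35/64 = 0.5469
z(H) = z(0.9844) = 2.1545
z(FA) = z(0.5469) = 0.1178
d' = z(H) − z(FA) = 2.1545 − 0.1178 = 2.0367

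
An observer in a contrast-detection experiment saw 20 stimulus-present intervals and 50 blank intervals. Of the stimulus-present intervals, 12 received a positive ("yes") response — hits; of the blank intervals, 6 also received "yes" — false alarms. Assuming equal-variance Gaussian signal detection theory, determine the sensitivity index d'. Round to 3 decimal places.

H = 12/20 = 0.6000
FA = 6/50 = 0.1200
z(0.6000) = 0.2533, z(0.1200) = -1.1750
d' = z(H) − z(FA) = 0.2533 − (-1.1750) = 1.4283

d' = 1.428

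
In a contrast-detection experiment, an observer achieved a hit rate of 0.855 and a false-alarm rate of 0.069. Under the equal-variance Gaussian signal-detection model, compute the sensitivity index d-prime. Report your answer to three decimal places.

Φ⁻¹(0.855) = 1.0581, Φ⁻¹(0.069) = -1.4833
d' = z(H) − z(FA) = 1.0581 − (-1.4833) = 2.5414

d-prime = 2.541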